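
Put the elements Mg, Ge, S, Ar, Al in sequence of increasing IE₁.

Mg is in period 3, group 2; Al is in period 3, group 13; S is in period 3, group 16; Ar is in period 3, group 18; Ge is in period 4, group 14.
Removing the outermost electron gets harder across a period and easier down a group.
Neither a single period nor a single group — weigh both effects.
Mg > Al: this pair runs against the simple trend — see the exception note.
Ge > Mg: period and group pull opposite ways; the across-period shift dominates (762 vs 738 kJ/mol).
S > Ge: relative to Ge, both the across-period and down-group shifts push S's first ionization energy up.
Ar > S: Ar lies to the right of S in period 3, so the across-period effect alone puts Ar higher.
Note the exception: Mg has a higher first ionization energy than Al, contrary to the simple trend — Al's single 3p electron is easier to remove than one from Mg's filled 3s².
Tabulated first ionization energy (kJ/mol): Mg 738, Al 578, S 1000, Ar 1521, Ge 762.
So from lowest to highest: Al < Mg < Ge < S < Ar.

Al < Mg < Ge < S < Ar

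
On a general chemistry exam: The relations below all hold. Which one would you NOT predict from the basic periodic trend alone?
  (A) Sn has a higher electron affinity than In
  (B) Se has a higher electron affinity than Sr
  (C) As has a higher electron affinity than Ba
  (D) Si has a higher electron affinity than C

(D)

The general trend: electron affinity increases across a period and decreases down a group.
(A) Sn (period 5, group 14) vs In (period 5, group 13): the stated order agrees with the simple trend.
(B) Se (period 4, group 16) vs Sr (period 5, group 2): the stated order agrees with the simple trend.
(C) As (period 4, group 15) vs Ba (period 6, group 2): the stated order agrees with the simple trend.
(D) Si (period 3, group 14) vs C (period 2, group 14): the stated order contradicts the simple trend.
The exception is (D): Si's larger, more diffuse 3p orbitals accept an added electron slightly more readily than C's compact 2p.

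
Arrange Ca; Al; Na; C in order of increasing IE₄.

The fourth ionization energy removes an electron from the +3 ion. For each element: Ca³⁺ is already 1 electron into the core; Al³⁺ is the bare [Ne] core; Na³⁺ is already 2 electrons into the core; C³⁺ still has 1 valence electron.
Pulling an electron out of a noble-gas core costs far more than removing a remaining valence electron, so Ca, Na and Al sit at the high end of IE_4.
Tabulated IE_4 (kJ/mol): Ca 6491, Al 11577, Na 9543, C 6223.
Overall IE_4 order: C < Ca < Na < Al.

C < Ca < Na < Al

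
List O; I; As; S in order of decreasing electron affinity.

I, S, O, As

O is in period 2, group 16; S is in period 3, group 16; As is in period 4, group 15; I is in period 5, group 17.
Adding an electron releases more energy for atoms nearer the top right (short of the noble gases).
Neither a single period nor a single group — weigh both effects.
O > As: relative to As, both the across-period and down-group shifts push O's electron affinity up.
S > O: this pair runs against the simple trend — see the exception note.
I > S: period and group pull opposite ways; the across-period shift dominates (295 vs 200 kJ/mol).
Note the exception: S has a higher electron affinity than O, contrary to the simple trend — the compact 2p subshell of O repels the added electron more than S's larger 3p does.
Approximate values (kJ/mol): O 141, S 200, As 78, I 295.
So from highest to lowest: I > S > O > As.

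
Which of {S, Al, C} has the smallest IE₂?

Al

Consider each +1 ion: S⁺ still has 5 valence electrons; Al⁺ still has 2 valence electrons; C⁺ still has 3 valence electrons.
All are still removing valence electrons, so compare the +1 ions as you would atoms: IE_2 generally rises across a period (higher Z_eff) and falls down a group (larger shell), subject to the usual subshell exceptions.
Valence configurations: S⁺ [Ne]3s²3p³, Al⁺ [Ne]3s², C⁺ [He]2s²2p¹.
Tabulated IE_2 (kJ/mol): S 2252, Al 1817, C 2353.
So the second ionization energies run Al < S < C.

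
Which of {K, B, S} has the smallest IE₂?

IE_2 is the cost of taking one more electron from the +1 cation: K⁺ is the bare [Ar] core; B⁺ still has 2 valence electrons; S⁺ still has 5 valence electrons.
Pulling an electron out of a noble-gas core costs far more than removing a remaining valence electron, so K sits at the high end of IE_2.
Valence configurations: B⁺ [He]2s², S⁺ [Ne]3s²3p³.
The numbers (kJ/mol): K 3052, B 2427, S 2252.
So the second ionization energies run S < B < K.

S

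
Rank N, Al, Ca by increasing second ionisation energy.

The second ionization energy removes an electron from the +1 ion. For each element: N⁺ still has 4 valence electrons; Al⁺ still has 2 valence electrons; Ca⁺ still has 1 valence electron.
All are still removing valence electrons, so compare the +1 ions as you would atoms: IE_2 generally rises across a period (higher Z_eff) and falls down a group (larger shell), subject to the usual subshell exceptions.
Valence configurations: N⁺ [He]2s²2p², Al⁺ [Ne]3s², Ca⁺ [Ar]4s¹.
The numbers (kJ/mol): N 2856, Al 1817, Ca 1145.
Hence IE_2: Ca < Al < N.

Ca < Al < N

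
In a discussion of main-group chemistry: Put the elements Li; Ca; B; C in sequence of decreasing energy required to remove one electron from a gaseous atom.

C > B > Ca > Li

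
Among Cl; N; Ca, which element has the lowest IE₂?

IE_2 is the cost of taking one more electron from the +1 cation: Cl⁺ still has 6 valence electrons; N⁺ still has 4 valence electrons; Ca⁺ still has 1 valence electron.
All are still removing valence electrons, so compare the +1 ions as you would atoms: IE_2 generally rises across a period (higher Z_eff) and falls down a group (larger shell), subject to the usual subshell exceptions.
Valence configurations: Cl⁺ [Ne]3s²3p⁴, N⁺ [He]2s²2p², Ca⁺ [Ar]4s¹.
Tabulated IE_2 (kJ/mol): Cl 2298, N 2856, Ca 1145.
So the second ionization energies run Ca < Cl < N.

Ca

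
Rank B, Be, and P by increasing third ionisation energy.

After 2 electrons have been removed, what remains? B²⁺ still has 1 valence electron; Be²⁺ is the bare [He] core; P²⁺ still has 3 valence electrons.
Core electrons are held far more tightly than valence electrons, so Be tops the IE_3 order.
Valence configurations: B²⁺ [He]2s¹, P²⁺ [Ne]3s²3p¹.
The numbers (kJ/mol): B 3660, Be 14849, P 2914.
So the third ionization energies run P < B < Be.

P < B < Be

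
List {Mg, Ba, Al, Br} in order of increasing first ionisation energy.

Ba, Al, Mg, Br

Mg is in period 3, group 2; Al is in period 3, group 13; Br is in period 4, group 17; Ba is in period 6, group 2.
First ionization energy rises across a period (greater Z_eff holds electrons more tightly) and falls down a group (valence electrons are farther from the nucleus).
These span different periods and groups, so the two trends combine.
Al > Ba: relative to Ba, both the across-period and down-group shifts push Al's first ionization energy up.
Mg > Al: this pair runs against the simple trend — see the exception note.
Br > Mg: the two effects oppose for this pair; the across-period effect wins (1140 vs 738 kJ/mol).
Note the exception: Mg has a higher first ionization energy than Al, contrary to the simple trend — Al's single 3p electron is easier to remove than one from Mg's filled 3s².
Approximate values (kJ/mol): Mg 738, Al 578, Br 1140, Ba 503.
So from lowest to highest: Ba < Al < Mg < Br.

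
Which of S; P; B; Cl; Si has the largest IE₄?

B

The fourth ionization energy removes an electron from the +3 ion. For each element: S³⁺ still has 3 valence electrons; P³⁺ still has 2 valence electrons; B³⁺ is the bare [He] core; Cl³⁺ still has 4 valence electrons; Si³⁺ still has 1 valence electron.
Pulling an electron out of a noble-gas core costs far more than removing a remaining valence electron, so B sits at the high end of IE_4.
Valence configurations: S³⁺ [Ne]3s²3p¹, P³⁺ [Ne]3s², Cl³⁺ [Ne]3s²3p², Si³⁺ [Ne]3s¹.
S³⁺ loses a lone 3p electron whereas P³⁺ must break into a filled 3s² pair, so IE_4(P) > IE_4(S) even though S has the higher nuclear charge.
Tabulated IE_4 (kJ/mol): S 4556, P 4964, B 25026, Cl 5159, Si 4356.
Overall IE_4 order: Si < S < P < Cl < B.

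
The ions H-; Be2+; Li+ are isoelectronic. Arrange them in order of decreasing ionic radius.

All of these have 2 electrons, so size is governed by nuclear charge alone: the more protons, the stronger the pull on the same electron cloud, and the smaller the ion.
Nuclear charges: Be2+ (Z=4), Li+ (Z=3), H- (Z=1).
Largest to smallest: H- > Li+ > Be2+.

H- > Li+ > Be2+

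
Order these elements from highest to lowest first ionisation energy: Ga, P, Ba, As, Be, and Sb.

Be is in period 2, group 2; P is in period 3, group 15; Ga is in period 4, group 13; As is in period 4, group 15; Sb is in period 5, group 15; Ba is in period 6, group 2.
Across a period the outer electron is held more tightly (higher IE₁); down a group it sits in a higher shell, more shielded, and comes off more easily.
Neither a single period nor a single group — weigh both effects.
Ga > Ba: both effects reinforce here, so Ga is clearly the higher of the two.
Sb > Ga: period and group pull opposite ways; the across-period shift dominates (831 vs 579 kJ/mol).
Be > Sb: the two effects oppose for this pair; the down-group effect wins (900 vs 831 kJ/mol).
As > Be: the two effects oppose for this pair; the across-period effect wins (947 vs 900 kJ/mol).
P > As: they share group 15; the group trend gives P the larger value.
Tabulated first ionization energy (kJ/mol): Be 900, P 1012, Ga 579, As 947, Sb 831, Ba 503.
So from highest to lowest: P > As > Be > Sb > Ga > Ba.

P > As > Be > Sb > Ga > Ba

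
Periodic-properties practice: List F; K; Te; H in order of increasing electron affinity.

K < H < Te < F

H is in period 1, group 1; F is in period 2, group 17; K is in period 4, group 1; Te is in period 5, group 16.
Adding an electron releases more energy for atoms nearer the top right (short of the noble gases).
Here both period and group differ, so the two effects have to be weighed against each other.
H > K: they share group 1; the group trend gives H the larger value.
Te > H: period and group pull opposite ways; the across-period shift dominates (190 vs 73 kJ/mol).
F > Te: both effects reinforce here, so F is clearly the higher of the two.
Tabulated electron affinity (kJ/mol): H 73, F 328, K 48, Te 190.
So from lowest to highest: K < H < Te < F.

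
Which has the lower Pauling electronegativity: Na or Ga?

Electronegativity increases across a period and decreases down a group, tracking effective nuclear charge and atomic size.
Neither a single period nor a single group — weigh both effects.
Ga > Na: the two effects oppose for this pair; the across-period effect wins (1.81 vs 0.93).
Tabulated electronegativity (Pauling): Na 0.93, Ga 1.81.
So Na has the lower Pauling electronegativity (Na < Ga).

Na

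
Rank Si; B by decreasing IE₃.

Consider each +2 ion: Si²⁺ still has 2 valence electrons; B²⁺ still has 1 valence electron.
All are still removing valence electrons, so compare the +2 ions as you would atoms: IE_3 generally rises across a period (higher Z_eff) and falls down a group (larger shell), subject to the usual subshell exceptions.
Valence configurations: Si²⁺ [Ne]3s², B²⁺ [He]2s¹.
Tabulated IE_3 (kJ/mol): Si 3232, B 3660.
So the third ionization energies run Si < B.

B, Si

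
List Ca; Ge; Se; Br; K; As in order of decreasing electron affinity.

K is in period 4, group 1; Ca is in period 4, group 2; Ge is in period 4, group 14; As is in period 4, group 15; Se is in period 4, group 16; Br is in period 4, group 17.
EA tends to increase across a period and decrease down a group, though the pattern is less regular than for IE or radius.
All lie in period 4; the across-period trend (electron affinity increases left to right) applies, with the exception below.
Note the exception: K has a higher electron affinity than Ca, contrary to the simple trend — adding an electron to Ca (ns²) has to open a new, higher-energy np subshell, which is unfavourable.
Note the exception: Ge has a higher electron affinity than As, contrary to the simple trend — adding an electron to As's half-filled 4p³ is unfavourable, so Ge (4p²) has the more exothermic EA.
For reference (kJ/mol): K 48, Ca 2, Ge 119, As 78, Se 195, Br 325.
So from highest to lowest: Br > Se > Ge > As > K > Ca.

Br, Se, Ge, As, K, Ca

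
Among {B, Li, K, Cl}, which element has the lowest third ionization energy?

After 2 electrons have been removed, what remains? B²⁺ still has 1 valence electron; Li²⁺ is already 1 electron into the core; K²⁺ is already 1 electron into the core; Cl²⁺ still has 5 valence electrons.
Pulling an electron out of a noble-gas core costs far more than removing a remaining valence electron, so K and Li sit at the high end of IE_3.
Valence configurations: B²⁺ [He]2s¹, Cl²⁺ [Ne]3s²3p³.
The numbers (kJ/mol): B 3660, Li 11815, K 4420, Cl 3822.
Hence IE_3: B < Cl < K < Li.

B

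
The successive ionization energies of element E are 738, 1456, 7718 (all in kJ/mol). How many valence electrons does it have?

Look for the largest jump between consecutive ionization energies: IE3/IE2 ≈ 5.3, far larger than any earlier ratio.
That jump marks the point where a core electron is being removed. So the atom has 2 valence electrons.

2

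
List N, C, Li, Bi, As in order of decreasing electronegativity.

Li is in period 2, group 1; C is in period 2, group 14; N is in period 2, group 15; As is in period 4, group 15; Bi is in period 6, group 15.
EN rises left→right (higher Z_eff, smaller atoms) and falls top→bottom (larger, more shielded atoms).
Here both period and group differ, so the two effects have to be weighed against each other.
Bi > Li: the two effects oppose for this pair; the across-period effect wins (2.02 vs 0.98).
As > Bi: they share group 15; the group trend gives As the larger value.
C > As: the two effects oppose for this pair; the down-group effect wins (2.55 vs 2.18).
N > C: N lies to the right of C in period 2, so the across-period effect alone puts N higher.
Approximate values (Pauling): Li 0.98, C 2.55, N 3.04, As 2.18, Bi 2.02.
So from highest to lowest: N > C > As > Bi > Li.

N, C, As, Bi, Li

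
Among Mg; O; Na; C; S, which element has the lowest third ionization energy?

S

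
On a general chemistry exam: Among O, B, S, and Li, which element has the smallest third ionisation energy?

S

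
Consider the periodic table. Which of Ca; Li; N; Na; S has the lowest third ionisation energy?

Consider each +2 ion: Ca²⁺ is the bare [Ar] core; Li²⁺ is already 1 electron into the core; N²⁺ still has 3 valence electrons; Na²⁺ is already 1 electron into the core; S²⁺ still has 4 valence electrons.
Pulling an electron out of a noble-gas core costs far more than removing a remaining valence electron, so Ca, Na and Li sit at the high end of IE_3.
Valence configurations: N²⁺ [He]2s²2p¹, S²⁺ [Ne]3s²3p².
The numbers (kJ/mol): Ca 4912, Li 11815, N 4578, Na 6910, S 3357.
Putting it together, IE_3: S < N < Ca < Na < Li.

S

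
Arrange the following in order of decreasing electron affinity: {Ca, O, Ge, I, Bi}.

I > O > Ge > Bi > Ca

O is in period 2, group 16; Ca is in period 4, group 2; Ge is in period 4, group 14; I is in period 5, group 17; Bi is in period 6, group 15.
Atoms with high Z_eff and room in the valence shell (especially the halogens) have the most exothermic electron affinities.
Neither a single period nor a single group — weigh both effects.
Bi > Ca: period and group pull opposite ways; the across-period shift dominates (91 vs 2 kJ/mol).
Ge > Bi: period and group pull opposite ways; the down-group shift dominates (119 vs 91 kJ/mol).
O > Ge: relative to Ge, both the across-period and down-group shifts push O's electron affinity up.
I > O: period and group pull opposite ways; the across-period shift dominates (295 vs 141 kJ/mol).
For reference (kJ/mol): O 141, Ca 2, Ge 119, I 295, Bi 91.
So from highest to lowest: I > O > Ge > Bi > Ca.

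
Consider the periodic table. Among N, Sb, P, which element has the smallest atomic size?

N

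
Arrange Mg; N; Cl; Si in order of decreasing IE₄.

Consider each +3 ion: Mg³⁺ is already 1 electron into the core; N³⁺ still has 2 valence electrons; Cl³⁺ still has 4 valence electrons; Si³⁺ still has 1 valence electron.
Pulling an electron out of a noble-gas core costs far more than removing a remaining valence electron, so Mg sits at the high end of IE_4.
Valence configurations: N³⁺ [He]2s², Cl³⁺ [Ne]3s²3p², Si³⁺ [Ne]3s¹.
The numbers (kJ/mol): Mg 10543, N 7475, Cl 5159, Si 4356.
Hence IE_4: Si < Cl < N < Mg.

Mg > N > Cl > Si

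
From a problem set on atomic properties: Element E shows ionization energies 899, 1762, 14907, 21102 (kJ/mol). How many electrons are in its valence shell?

Look for the largest jump between consecutive ionization energies: IE3/IE2 ≈ 8.5, far larger than any earlier ratio.
That jump marks the point where a core electron is being removed. So the atom has 2 valence electrons.

2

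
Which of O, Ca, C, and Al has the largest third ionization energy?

The third ionization energy removes an electron from the +2 ion. For each element: O²⁺ still has 4 valence electrons; Ca²⁺ is the bare [Ar] core; C²⁺ still has 2 valence electrons; Al²⁺ still has 1 valence electron.
Usually core removal costs more than valence removal, but here the competition is close: a tightly held n=2 valence electron can cost more to remove than an n=3 core electron, so the actual values have to decide it.
Valence configurations: O²⁺ [He]2s²2p², C²⁺ [He]2s², Al²⁺ [Ne]3s¹.
The numbers (kJ/mol): O 5300, Ca 4912, C 4620, Al 2745.
So the third ionization energies run Al < C < Ca < O.

O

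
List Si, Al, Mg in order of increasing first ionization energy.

Mg is in period 3, group 2; Al is in period 3, group 13; Si is in period 3, group 14.
First ionization energy rises across a period (greater Z_eff holds electrons more tightly) and falls down a group (valence electrons are farther from the nucleus).
All lie in period 3; the across-period trend (first ionization energy increases left to right) applies, with the exception below.
Note the exception: Mg has a higher first ionization energy than Al, contrary to the simple trend — Al's single 3p electron is easier to remove than one from Mg's filled 3s².
Tabulated first ionization energy (kJ/mol): Mg 738, Al 578, Si 786.
So from lowest to highest: Al < Mg < Si.

Al, Mg, Si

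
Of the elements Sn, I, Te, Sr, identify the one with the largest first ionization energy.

I

Sr is in period 5, group 2; Sn is in period 5, group 14; Te is in period 5, group 16; I is in period 5, group 17.
Removing the outermost electron gets harder across a period and easier down a group.
All lie in period 5, so first ionization energy increases left to right.
The largest first ionization energy among these belongs to I.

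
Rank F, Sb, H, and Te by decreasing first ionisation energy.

F > H > Te > Sb

H is in period 1, group 1; F is in period 2, group 17; Sb is in period 5, group 15; Te is in period 5, group 16.
Across a period the outer electron is held more tightly (higher IE₁); down a group it sits in a higher shell, more shielded, and comes off more easily.
Here both period and group differ, so the two effects have to be weighed against each other.
Te > Sb: Te lies to the right of Sb in period 5, so the across-period effect alone puts Te higher.
H > Te: period and group pull opposite ways; the down-group shift dominates (1312 vs 869 kJ/mol).
F > H: the two effects oppose for this pair; the across-period effect wins (1681 vs 1312 kJ/mol).
Approximate values (kJ/mol): H 1312, F 1681, Sb 831, Te 869.
So from highest to lowest: F > H > Te > Sb.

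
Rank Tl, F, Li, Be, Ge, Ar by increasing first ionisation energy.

Li < Tl < Ge < Be < Ar < F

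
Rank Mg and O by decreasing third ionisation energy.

Mg > O

IE_3 is the cost of taking one more electron from the +2 cation: Mg²⁺ is the bare [Ne] core; O²⁺ still has 4 valence electrons.
Pulling an electron out of a noble-gas core costs far more than removing a remaining valence electron, so Mg sits at the high end of IE_3.
The numbers (kJ/mol): Mg 7733, O 5300.
Overall IE_3 order: O < Mg.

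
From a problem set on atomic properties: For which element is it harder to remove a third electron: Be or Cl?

Be

Consider each +2 ion: Be²⁺ is the bare [He] core; Cl²⁺ still has 5 valence electrons.
Core electrons are held far more tightly than valence electrons, so Be tops the IE_3 order.
Tabulated IE_3 (kJ/mol): Be 14849, Cl 3822.
So the third ionization energies run Cl < Be.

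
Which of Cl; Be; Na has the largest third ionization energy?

Be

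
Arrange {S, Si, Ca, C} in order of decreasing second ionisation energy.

C, S, Si, Ca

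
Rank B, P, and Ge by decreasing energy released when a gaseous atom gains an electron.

Ge, P, B

B is in period 2, group 13; P is in period 3, group 15; Ge is in period 4, group 14.
Electron affinity generally becomes more exothermic across a period toward the halogens and less exothermic down a group.
Neither a single period nor a single group — weigh both effects.
P > B: the two effects oppose for this pair; the across-period effect wins (72 vs 27 kJ/mol).
Ge > P: this pair runs against the simple trend — see the exception note.
Note the exception: Ge has a higher electron affinity than P, contrary to the simple trend — adding an electron to P's half-filled np³ subshell costs electron-pairing energy.
Tabulated electron affinity (kJ/mol): B 27, P 72, Ge 119.
So from highest to lowest: Ge > P > B.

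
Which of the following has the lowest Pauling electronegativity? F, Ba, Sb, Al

Ba

Smaller atoms with higher effective nuclear charge are more electronegative.
These span different periods and groups, so the two trends combine.
Al > Ba: both effects reinforce here, so Al is clearly the higher of the two.
Sb > Al: period and group pull opposite ways; the across-period shift dominates (2.05 vs 1.61).
F > Sb: relative to Sb, both the across-period and down-group shifts push F's electronegativity up.
Tabulated electronegativity (Pauling): F 3.98, Al 1.61, Sb 2.05, Ba 0.89.
The lowest Pauling electronegativity among these belongs to Ba.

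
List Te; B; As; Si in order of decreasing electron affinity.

EA tends to increase across a period and decrease down a group, though the pattern is less regular than for IE or radius.
These sit on a diagonal, where the across-period and down-group effects partly cancel.
As > B: period and group pull opposite ways; the across-period shift dominates (78 vs 27 kJ/mol).
Si > As: period and group pull opposite ways; the down-group shift dominates (134 vs 78 kJ/mol).
Te > Si: period and group pull opposite ways; the across-period shift dominates (190 vs 134 kJ/mol).
Approximate values (kJ/mol): B 27, Si 134, As 78, Te 190.
So from highest to lowest: Te > Si > As > B.

Te > Si > As > B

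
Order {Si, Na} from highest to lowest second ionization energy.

IE_2 is the cost of taking one more electron from the +1 cation: Si⁺ still has 3 valence electrons; Na⁺ is the bare [Ne] core.
Core electrons are held far more tightly than valence electrons, so Na tops the IE_2 order.
Approximate IE_2 values (kJ/mol): Si 1577, Na 4562.
Overall IE_2 order: Si < Na.

Na > Si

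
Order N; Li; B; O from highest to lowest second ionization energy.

Li > O > N > B

The second ionization energy removes an electron from the +1 ion. For each element: N⁺ still has 4 valence electrons; Li⁺ is the bare [He] core; B⁺ still has 2 valence electrons; O⁺ still has 5 valence electrons.
Breaking into a closed-shell core is much more expensive than removing a leftover valence electron — Li has the largest IE_2 here.
Valence configurations: N⁺ [He]2s²2p², B⁺ [He]2s², O⁺ [He]2s²2p³.
Tabulated IE_2 (kJ/mol): N 2856, Li 7298, B 2427, O 3388.
Overall IE_2 order: B < N < O < Li.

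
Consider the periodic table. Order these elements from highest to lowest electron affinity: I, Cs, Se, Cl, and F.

F is in period 2, group 17; Cl is in period 3, group 17; Se is in period 4, group 16; I is in period 5, group 17; Cs is in period 6, group 1.
Atoms with high Z_eff and room in the valence shell (especially the halogens) have the most exothermic electron affinities.
These span different periods and groups, so the two trends combine.
Se > Cs: both effects reinforce here, so Se is clearly the higher of the two.
I > Se: the two effects oppose for this pair; the across-period effect wins (295 vs 195 kJ/mol).
F > I: F sits above I in group 17, so the down-group effect alone puts F higher.
Cl > F: this pair runs against the simple trend — see the exception note.
Note the exception: Cl has a higher electron affinity than F, contrary to the simple trend — F's small 2p subshell makes the incoming electron feel strong e⁻–e⁻ repulsion, so Cl actually releases more energy on gaining an electron.
Tabulated electron affinity (kJ/mol): F 328, Cl 349, Se 195, I 295, Cs 46.
So from highest to lowest: Cl > F > I > Se > Cs.

Cl > F > I > Se > Cs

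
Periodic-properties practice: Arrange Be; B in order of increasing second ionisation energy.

Be < B

After 1 electron has been removed, what remains? Be⁺ still has 1 valence electron; B⁺ still has 2 valence electrons.
All are still removing valence electrons, so compare the +1 ions as you would atoms: IE_2 generally rises across a period (higher Z_eff) and falls down a group (larger shell), subject to the usual subshell exceptions.
Valence configurations: Be⁺ [He]2s¹, B⁺ [He]2s².
Tabulated IE_2 (kJ/mol): Be 1757, B 2427.
Putting it together, IE_2: Be < B.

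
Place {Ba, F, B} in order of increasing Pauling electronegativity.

Ba < B < F

Electronegativity increases across a period and decreases down a group, tracking effective nuclear charge and atomic size.
Neither a single period nor a single group — weigh both effects.
B > Ba: relative to Ba, both the across-period and down-group shifts push B's electronegativity up.
F > B: both are in period 2; the period trend gives F the larger value.
Tabulated electronegativity (Pauling): B 2.04, F 3.98, Ba 0.89.
So from lowest to highest: Ba < B < F.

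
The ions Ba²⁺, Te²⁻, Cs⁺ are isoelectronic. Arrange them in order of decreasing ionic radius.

Te²⁻ > Cs⁺ > Ba²⁺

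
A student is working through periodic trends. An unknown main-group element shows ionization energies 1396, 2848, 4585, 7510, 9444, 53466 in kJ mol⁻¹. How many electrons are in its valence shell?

5

Look for the largest jump between consecutive ionization energies: IE6/IE5 ≈ 5.7, far larger than any earlier ratio.
That jump marks the point where a core electron is being removed. So the atom has 5 valence electrons.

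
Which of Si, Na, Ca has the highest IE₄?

The fourth ionization energy removes an electron from the +3 ion. For each element: Si³⁺ still has 1 valence electron; Na³⁺ is already 2 electrons into the core; Ca³⁺ is already 1 electron into the core.
Core electrons are held far more tightly than valence electrons, so Ca and Na top the IE_4 order.
Tabulated IE_4 (kJ/mol): Si 4356, Na 9543, Ca 6491.
Putting it together, IE_4: Si < Ca < Na.

Na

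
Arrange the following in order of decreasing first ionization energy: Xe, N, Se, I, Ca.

N is in period 2, group 15; Ca is in period 4, group 2; Se is in period 4, group 16; I is in period 5, group 17; Xe is in period 5, group 18.
First ionization energy rises across a period (greater Z_eff holds electrons more tightly) and falls down a group (valence electrons are farther from the nucleus).
Here both period and group differ, so the two effects have to be weighed against each other.
Se > Ca: both are in period 4; the period trend gives Se the larger value.
I > Se: period and group pull opposite ways; the across-period shift dominates (1008 vs 941 kJ/mol).
Xe > I: both are in period 5; the period trend gives Xe the larger value.
N > Xe: the two effects oppose for this pair; the down-group effect wins (1402 vs 1170 kJ/mol).
Tabulated first ionization energy (kJ/mol): N 1402, Ca 590, Se 941, I 1008, Xe 1170.
So from highest to lowest: N > Xe > I > Se > Ca.

N, Xe, I, Se, Ca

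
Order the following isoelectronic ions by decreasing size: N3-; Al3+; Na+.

All of these have 10 electrons, so size is governed by nuclear charge alone: the more protons, the stronger the pull on the same electron cloud, and the smaller the ion.
Nuclear charges: Al3+ (Z=13), Na+ (Z=11), N3- (Z=7).
Largest to smallest: N3- > Na+ > Al3+.

N3- > Na+ > Al3+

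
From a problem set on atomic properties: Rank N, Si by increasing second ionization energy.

Si < N

The second ionization energy removes an electron from the +1 ion. For each element: N⁺ still has 4 valence electrons; Si⁺ still has 3 valence electrons.
All are still removing valence electrons, so compare the +1 ions as you would atoms: IE_2 generally rises across a period (higher Z_eff) and falls down a group (larger shell), subject to the usual subshell exceptions.
Valence configurations: N⁺ [He]2s²2p², Si⁺ [Ne]3s²3p¹.
The numbers (kJ/mol): N 2856, Si 1577.
Overall IE_2 order: Si < N.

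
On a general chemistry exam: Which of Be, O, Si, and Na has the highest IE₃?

Be

Consider each +2 ion: Be²⁺ is the bare [He] core; O²⁺ still has 4 valence electrons; Si²⁺ still has 2 valence electrons; Na²⁺ is already 1 electron into the core.
Core electrons are held far more tightly than valence electrons, so Na and Be top the IE_3 order.
Valence configurations: O²⁺ [He]2s²2p², Si²⁺ [Ne]3s².
The numbers (kJ/mol): Be 14849, O 5300, Si 3232, Na 6910.
So the third ionization energies run Si < O < Na < Be.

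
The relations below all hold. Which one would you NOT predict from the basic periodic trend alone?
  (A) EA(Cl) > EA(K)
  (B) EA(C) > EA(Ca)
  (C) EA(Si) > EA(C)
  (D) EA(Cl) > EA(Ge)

The general trend: electron affinity increases across a period and decreases down a group.
(A) Cl (period 3, group 17) vs K (period 4, group 1): the stated order agrees with the simple trend.
(B) C (period 2, group 14) vs Ca (period 4, group 2): the stated order agrees with the simple trend.
(C) Si (period 3, group 14) vs C (period 2, group 14): the stated order contradicts the simple trend.
(D) Cl (period 3, group 17) vs Ge (period 4, group 14): the stated order agrees with the simple trend.
The exception is (C): Si's larger, more diffuse 3p orbitals accept an added electron slightly more readily than C's compact 2p.

(C)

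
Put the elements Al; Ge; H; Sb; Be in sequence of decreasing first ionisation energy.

H is in period 1, group 1; Be is in period 2, group 2; Al is in period 3, group 13; Ge is in period 4, group 14; Sb is in period 5, group 15.
Removing the outermost electron gets harder across a period and easier down a group.
A diagonal step moves right (one effect) and down (the opposite effect) at once.
Ge > Al: the two effects oppose for this pair; the across-period effect wins (762 vs 578 kJ/mol).
Sb > Ge: the two effects oppose for this pair; the across-period effect wins (831 vs 762 kJ/mol).
Be > Sb: the two effects oppose for this pair; the down-group effect wins (900 vs 831 kJ/mol).
H > Be: the two effects oppose for this pair; the down-group effect wins (1312 vs 900 kJ/mol).
Tabulated first ionization energy (kJ/mol): H 1312, Be 900, Al 578, Ge 762, Sb 831.
So from highest to lowest: H > Be > Sb > Ge > Al.

H, Be, Sb, Ge, Al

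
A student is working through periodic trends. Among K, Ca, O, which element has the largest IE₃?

O

After 2 electrons have been removed, what remains? K²⁺ is already 1 electron into the core; Ca²⁺ is the bare [Ar] core; O²⁺ still has 4 valence electrons.
Usually core removal costs more than valence removal, but here the competition is close: a tightly held n=2 valence electron can cost more to remove than an n=3 core electron, so the actual values have to decide it.
Tabulated IE_3 (kJ/mol): K 4420, Ca 4912, O 5300.
Hence IE_3: K < Ca < O.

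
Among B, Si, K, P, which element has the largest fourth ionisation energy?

B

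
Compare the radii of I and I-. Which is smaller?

Forming I- adds 1 electron to I. More electron–electron repulsion in the same shell, with unchanged nuclear charge, lets the cloud expand.
An anion is larger than its parent atom: I- > I.

I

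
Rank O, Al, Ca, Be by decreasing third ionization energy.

Be > O > Ca > Al

IE_3 is the cost of taking one more electron from the +2 cation: O²⁺ still has 4 valence electrons; Al²⁺ still has 1 valence electron; Ca²⁺ is the bare [Ar] core; Be²⁺ is the bare [He] core.
Usually core removal costs more than valence removal, but here the competition is close: a tightly held n=2 valence electron can cost more to remove than an n=3 core electron, so the actual values have to decide it.
Valence configurations: O²⁺ [He]2s²2p², Al²⁺ [Ne]3s¹.
Tabulated IE_3 (kJ/mol): O 5300, Al 2745, Ca 4912, Be 14849.
Overall IE_3 order: Al < Ca < O < Be.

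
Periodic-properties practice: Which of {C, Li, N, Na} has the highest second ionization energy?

After 1 electron has been removed, what remains? C⁺ still has 3 valence electrons; Li⁺ is the bare [He] core; N⁺ still has 4 valence electrons; Na⁺ is the bare [Ne] core.
Pulling an electron out of a noble-gas core costs far more than removing a remaining valence electron, so Na and Li sit at the high end of IE_2.
Valence configurations: C⁺ [He]2s²2p¹, N⁺ [He]2s²2p².
The numbers (kJ/mol): C 2353, Li 7298, N 2856, Na 4562.
Putting it together, IE_2: C < N < Na < Li.

Li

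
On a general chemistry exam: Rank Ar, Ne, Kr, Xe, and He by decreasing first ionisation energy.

Across a period the outer electron is held more tightly (higher IE₁); down a group it sits in a higher shell, more shielded, and comes off more easily.
All are in group 18, so first ionization energy increases up the group.
So from highest to lowest: He > Ne > Ar > Kr > Xe.

He, Ne, Ar, Kr, Xe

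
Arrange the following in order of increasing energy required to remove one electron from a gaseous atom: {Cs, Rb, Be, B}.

Cs, Rb, B, Be

Be is in period 2, group 2; B is in period 2, group 13; Rb is in period 5, group 1; Cs is in period 6, group 1.
Across a period the outer electron is held more tightly (higher IE₁); down a group it sits in a higher shell, more shielded, and comes off more easily.
Here both period and group differ, so the two effects have to be weighed against each other.
Rb > Cs: Rb sits above Cs in group 1, so the down-group effect alone puts Rb higher.
B > Rb: both effects reinforce here, so B is clearly the higher of the two.
Be > B: this pair runs against the simple trend — see the exception note.
Note the exception: Be has a higher first ionization energy than B, contrary to the simple trend — removing B's lone 2p electron is easier than breaking Be's filled 2s².
Approximate values (kJ/mol): Be 900, B 801, Rb 403, Cs 376.
So from lowest to highest: Cs < Rb < B < Be.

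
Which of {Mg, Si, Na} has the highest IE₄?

Mg

Consider each +3 ion: Mg³⁺ is already 1 electron into the core; Si³⁺ still has 1 valence electron; Na³⁺ is already 2 electrons into the core.
Breaking into a closed-shell core is much more expensive than removing a leftover valence electron — Na and Mg have the largest IE_4 here.
The numbers (kJ/mol): Mg 10543, Si 4356, Na 9543.
So the fourth ionization energies run Si < Na < Mg.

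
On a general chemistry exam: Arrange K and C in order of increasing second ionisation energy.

C, K

After 1 electron has been removed, what remains? K⁺ is the bare [Ar] core; C⁺ still has 3 valence electrons.
Breaking into a closed-shell core is much more expensive than removing a leftover valence electron — K has the largest IE_2 here.
Approximate IE_2 values (kJ/mol): K 3052, C 2353.
Putting it together, IE_2: C < K.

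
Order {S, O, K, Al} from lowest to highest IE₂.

IE_2 is the cost of taking one more electron from the +1 cation: S⁺ still has 5 valence electrons; O⁺ still has 5 valence electrons; K⁺ is the bare [Ar] core; Al⁺ still has 2 valence electrons.
Usually core removal costs more than valence removal, but here the competition is close: a tightly held n=2 valence electron can cost more to remove than an n=3 core electron, so the actual values have to decide it.
Valence configurations: S⁺ [Ne]3s²3p³, O⁺ [He]2s²2p³, Al⁺ [Ne]3s².
Approximate IE_2 values (kJ/mol): S 2252, O 3388, K 3052, Al 1817.
Putting it together, IE_2: Al < S < K < O.

Al < S < K < O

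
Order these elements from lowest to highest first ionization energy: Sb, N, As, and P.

N is in period 2, group 15; P is in period 3, group 15; As is in period 4, group 15; Sb is in period 5, group 15.
First ionization energy rises across a period (greater Z_eff holds electrons more tightly) and falls down a group (valence electrons are farther from the nucleus).
All are in group 15, so first ionization energy increases up the group.
So from lowest to highest: Sb < As < P < N.

Sb < As < P < N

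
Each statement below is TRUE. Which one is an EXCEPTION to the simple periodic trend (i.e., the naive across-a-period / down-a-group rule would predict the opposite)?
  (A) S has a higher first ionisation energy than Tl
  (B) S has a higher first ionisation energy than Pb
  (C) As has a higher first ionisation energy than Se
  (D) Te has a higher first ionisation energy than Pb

(C)

The general trend: first ionisation energy increases across a period and decreases down a group.
(A) S (period 3, group 16) vs Tl (period 6, group 13): the stated order agrees with the simple trend.
(B) S (period 3, group 16) vs Pb (period 6, group 14): the stated order agrees with the simple trend.
(C) As (period 4, group 15) vs Se (period 4, group 16): the stated order contradicts the simple trend.
(D) Te (period 5, group 16) vs Pb (period 6, group 14): the stated order agrees with the simple trend.
The exception is (C): Se (4p⁴) ionizes more easily than half-filled As (4p³).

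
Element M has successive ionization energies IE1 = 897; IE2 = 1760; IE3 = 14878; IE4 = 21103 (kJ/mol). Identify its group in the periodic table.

Group 2

Look for the largest jump between consecutive ionization energies: IE3/IE2 ≈ 8.5, far larger than any earlier ratio.
That jump marks the point where a core electron is being removed. So the atom has 2 valence electrons.
A main-group element with 2 valence electrons is in group 2.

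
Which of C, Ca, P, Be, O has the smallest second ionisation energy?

IE_2 is the cost of taking one more electron from the +1 cation: C⁺ still has 3 valence electrons; Ca⁺ still has 1 valence electron; P⁺ still has 4 valence electrons; Be⁺ still has 1 valence electron; O⁺ still has 5 valence electrons.
All are still removing valence electrons, so compare the +1 ions as you would atoms: IE_2 generally rises across a period (higher Z_eff) and falls down a group (larger shell), subject to the usual subshell exceptions.
Valence configurations: C⁺ [He]2s²2p¹, Ca⁺ [Ar]4s¹, P⁺ [Ne]3s²3p², Be⁺ [He]2s¹, O⁺ [He]2s²2p³.
Approximate IE_2 values (kJ/mol): C 2353, Ca 1145, P 1907, Be 1757, O 3388.
Overall IE_2 order: Ca < Be < P < C < O.

Ca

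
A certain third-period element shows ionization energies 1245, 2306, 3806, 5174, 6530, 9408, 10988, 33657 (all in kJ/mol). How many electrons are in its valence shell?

7

Look for the largest jump between consecutive ionization energies: IE8/IE7 ≈ 3.1, far larger than any earlier ratio.
That jump marks the point where a core electron is being removed. So the atom has 7 valence electrons.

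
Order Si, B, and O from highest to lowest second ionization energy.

O, B, Si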